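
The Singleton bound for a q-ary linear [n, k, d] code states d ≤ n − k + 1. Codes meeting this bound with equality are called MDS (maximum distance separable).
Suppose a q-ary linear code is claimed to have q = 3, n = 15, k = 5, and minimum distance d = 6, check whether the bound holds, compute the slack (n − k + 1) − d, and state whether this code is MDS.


Singleton RHS = n − k + 1 = 11, slack = 5, bound satisfied, not MDS.

Singleton bound: d ≤ n − k + 1.
Here n = 15, k = 5, so n − k + 1 = 11.
Given d = 6, check d ≤ 11: YES.
Slack = (n − k + 1) − d = 5.
The code is NOT MDS (slack = 5 > 0).
Description: the claimed parameters are [15, 5, 6]_3; such a code would be non-MDS.


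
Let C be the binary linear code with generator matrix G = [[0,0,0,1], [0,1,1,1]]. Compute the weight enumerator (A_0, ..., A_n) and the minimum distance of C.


Weight distribution: A_0 = 1, A_1 = 1, A_2 = 1, A_3 = 1. Minimum distance d = 1.

Enumerate all 2^2 = 4 messages m ∈ F_2^2.
For each, compute codeword c = mG in F_2^4, then tally its weight.
  m = 00 → c = 0000, weight = 0.
  m = 10 → c = 0001, weight = 1.
  m = 01 → c = 0111, weight = 3.
  m = 11 → c = 0110, weight = 2.
Tally weights:
  weight 0: 1 codewords.
  weight 1: 1 codewords.
  weight 2: 1 codewords.
  weight 3: 1 codewords.
Minimum distance d = smallest w > 0 with A_w > 0 = 1.
Sanity: Σ A_w = 4 = 2^2 = 4 ✓.


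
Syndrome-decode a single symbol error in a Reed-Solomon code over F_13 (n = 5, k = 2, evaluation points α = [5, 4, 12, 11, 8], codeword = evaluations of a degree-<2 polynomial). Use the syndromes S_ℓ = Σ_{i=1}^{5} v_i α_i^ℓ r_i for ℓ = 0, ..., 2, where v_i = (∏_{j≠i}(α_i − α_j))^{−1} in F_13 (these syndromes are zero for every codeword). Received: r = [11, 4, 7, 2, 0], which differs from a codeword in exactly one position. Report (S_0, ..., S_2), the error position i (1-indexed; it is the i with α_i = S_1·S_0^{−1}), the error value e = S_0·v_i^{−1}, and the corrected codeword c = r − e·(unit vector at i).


S = (8, 6, 11), error at position 2, error magnitude e = 11, c = [11, 6, 7, 2, 0].

Step 1: column multipliers v_i = (∏_{j≠i}(α_i − α_j))^{−1} mod 13.
  i = 1 (α = 5): (5−4)(5−12)(5−11)(5−8) = 1·(−7)·(−6)·(−3) = −126 ≡ 4, so v_1 = 4^{−1} = 10 (mod 13).
  i = 2 (α = 4): (4−5)(4−12)(4−11)(4−8) = (−1)·(−8)·(−7)·(−4) = 224 ≡ 3, so v_2 = 3^{−1} = 9 (mod 13).
  i = 3 (α = 12): (12−5)(12−4)(12−11)(12−8) = 7·8·1·4 = 224 ≡ 3, so v_3 = 3^{−1} = 9 (mod 13).
  i = 4 (α = 11): (11−5)(11−4)(11−12)(11−8) = 6·7·(−1)·3 = −126 ≡ 4, so v_4 = 4^{−1} = 10 (mod 13).
  i = 5 (α = 8): (8−5)(8−4)(8−12)(8−11) = 3·4·(−4)·(−3) = 144 ≡ 1, so v_5 = 1^{−1} = 1 (mod 13).
  v = [10, 9, 9, 10, 1].
Step 2: syndromes of r = [11, 4, 7, 2, 0] (all sums mod 13).
  S_0 = Σ v_i r_i = 10·11 + 9·4 + 9·7 + 10·2 + 1·0 = 229 ≡ 8.
  S_1 = Σ v_i α_i r_i = 10·5·11 + 9·4·4 + 9·12·7 + 10·11·2 + 1·8·0 = 1670 ≡ 6.
  α_i^2 mod 13 = [12, 3, 1, 4, 12].
  S_2 = Σ v_i α_i^2 r_i = 10·12·11 + 9·3·4 + 9·1·7 + 10·4·2 + 1·12·0 = 1571 ≡ 11.
  S = (8, 6, 11) ≠ 0, so r is not a codeword (an error is present).
Step 3: locate the error. For a single error e at position i, S_ℓ = v_i·e·α_i^ℓ, so α_err = S_1/S_0.
  S_0^{−1} = 8^{−1} = 5 (mod 13), so α_err = 6·5 = 30 ≡ 4 = α_2. Error position i = 2.
  Consistency check: S_2/S_1 = 11·11 = 121 ≡ 4 = α_err ✓ (single-error assumption holds).
Step 4: error magnitude e = S_0/v_2 = S_0·∏_{j≠2}(α_2 − α_j) = 8·3 = 24 ≡ 11 (mod 13).
Step 5: correct position 2: c_2 = r_2 − e = 4 − 11 ≡ 6 (mod 13). Hence c = [11, 6, 7, 2, 0].
  Check: interpolating c through the α_i gives m(x) = 12 + 5·x (degree < 2) with m(α_i) = c_i for every i, so c is indeed a codeword.


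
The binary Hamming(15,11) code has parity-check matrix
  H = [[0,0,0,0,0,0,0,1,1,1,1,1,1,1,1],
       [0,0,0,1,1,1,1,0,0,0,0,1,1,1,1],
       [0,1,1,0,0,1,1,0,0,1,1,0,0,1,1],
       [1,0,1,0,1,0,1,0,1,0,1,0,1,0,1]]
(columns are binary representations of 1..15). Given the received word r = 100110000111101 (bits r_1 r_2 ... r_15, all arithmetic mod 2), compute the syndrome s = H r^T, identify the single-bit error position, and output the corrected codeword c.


s = (1, 1, 1, 1)^T, error position = 15, corrected codeword c = 100110000111100

Compute s = H r^T mod 2 one row at a time:
  s_1 = 0 + 0 + 1 + 1 + 1 + 1 + 0 + 1 = 5 ≡ 1 (mod 2).
  s_2 = 1 + 1 + 0 + 0 + 1 + 1 + 0 + 1 = 5 ≡ 1 (mod 2).
  s_3 = 0 + 0 + 0 + 0 + 1 + 1 + 0 + 1 = 3 ≡ 1 (mod 2).
  s_4 = 1 + 0 + 1 + 0 + 0 + 1 + 1 + 1 = 5 ≡ 1 (mod 2).
s = (1, 1, 1, 1)^T — this equals column 15 of H (binary 1111), so error is at position 15.
Correct: flip bit 15 of r = 100110000111101 to get c = 100110000111100.


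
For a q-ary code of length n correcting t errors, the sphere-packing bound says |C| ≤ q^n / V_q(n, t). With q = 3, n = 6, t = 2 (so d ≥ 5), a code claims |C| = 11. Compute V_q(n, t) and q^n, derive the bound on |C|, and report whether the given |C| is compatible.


V_q(n, t) = 73, q^n = 729, Hamming bound = 9, |C| = 11 > bound (violated).

Step 1: Compute V_q(n, t) = Σ_{j=0}^2 C(n, j) (q−1)^j.
  j = 0: C(6,0)·(2)^0 = 1·1 = 1.
  j = 1: C(6,1)·(2)^1 = 6·2 = 12.
  j = 2: C(6,2)·(2)^2 = 15·4 = 60.
  V_q(n, t) = 1 + 12 + 60 = 73.
Step 2: q^n = 3^6 = 729.
Step 3: Hamming bound ⌊q^n / V_q(n,t)⌋ = ⌊729/73⌋ = 9.
Step 4: Compare |C| = 11 to 9: violated.
The claimed |C| lies above the Hamming bound, so no 3-ary code of length 6 with d ≥ 5 can have 11 codewords.


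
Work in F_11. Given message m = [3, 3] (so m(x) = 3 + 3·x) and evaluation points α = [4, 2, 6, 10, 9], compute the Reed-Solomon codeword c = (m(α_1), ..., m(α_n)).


c = [4, 9, 10, 0, 8]

Message polynomial: m(x) = 3 + 3·x (mod 11).
For each evaluation point α_i, compute m(α_i) mod 11:
  α_1 = 4: Horner steps 3 → 4, so m(4) = 4.
  α_2 = 2: Horner steps 3 → 9, so m(2) = 9.
  α_3 = 6: Horner steps 3 → 10, so m(6) = 10.
  α_4 = 10: Horner steps 3 → 0, so m(10) = 0.
  α_5 = 9: Horner steps 3 → 8, so m(9) = 8.
Codeword c = [4, 9, 10, 0, 8] ∈ F_11^5.


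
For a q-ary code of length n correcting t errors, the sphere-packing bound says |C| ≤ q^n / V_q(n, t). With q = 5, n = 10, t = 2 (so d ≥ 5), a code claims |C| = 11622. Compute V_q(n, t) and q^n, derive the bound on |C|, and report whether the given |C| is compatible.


V_q(n, t) = 761, q^n = 9765625, Hamming bound = 12832, |C| = 11622 ≤ bound (satisfied).

Step 1: Compute V_q(n, t) = Σ_{j=0}^2 C(n, j) (q−1)^j.
  j = 0: C(10,0)·(4)^0 = 1·1 = 1.
  j = 1: C(10,1)·(4)^1 = 10·4 = 40.
  j = 2: C(10,2)·(4)^2 = 45·16 = 720.
  V_q(n, t) = 1 + 40 + 720 = 761.
Step 2: q^n = 5^10 = 9765625.
Step 3: Hamming bound ⌊q^n / V_q(n,t)⌋ = ⌊9765625/761⌋ = 12832.
Step 4: Compare |C| = 11622 to 12832: satisfied.
The claimed |C| lies below the Hamming bound.


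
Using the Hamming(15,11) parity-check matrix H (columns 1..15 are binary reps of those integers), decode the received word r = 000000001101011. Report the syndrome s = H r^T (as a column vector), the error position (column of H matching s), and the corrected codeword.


s = (1, 1, 1, 0)^T, error position = 14, corrected codeword c = 000000001101001

Compute s = H r^T mod 2 one row at a time:
  s_1 = 0 + 1 + 1 + 0 + 1 + 0 + 1 + 1 = 5 ≡ 1 (mod 2).
  s_2 = 0 + 0 + 0 + 0 + 1 + 0 + 1 + 1 = 3 ≡ 1 (mod 2).
  s_3 = 0 + 0 + 0 + 0 + 1 + 0 + 1 + 1 = 3 ≡ 1 (mod 2).
  s_4 = 0 + 0 + 0 + 0 + 1 + 0 + 0 + 1 = 2 ≡ 0 (mod 2).
s = (1, 1, 1, 0)^T — this equals column 14 of H (binary 1110), so error is at position 14.
Correct: flip bit 14 of r = 000000001101011 to get c = 000000001101001.


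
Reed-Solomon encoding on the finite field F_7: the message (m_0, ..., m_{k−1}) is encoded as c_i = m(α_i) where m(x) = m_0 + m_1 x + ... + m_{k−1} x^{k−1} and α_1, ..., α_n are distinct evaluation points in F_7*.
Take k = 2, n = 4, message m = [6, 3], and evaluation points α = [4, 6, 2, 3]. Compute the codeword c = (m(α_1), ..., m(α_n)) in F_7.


c = [4, 3, 5, 1]

Message polynomial: m(x) = 6 + 3·x (mod 7).
For each evaluation point α_i, compute m(α_i) mod 7:
  α_1 = 4: Horner steps 3 → 4, so m(4) = 4.
  α_2 = 6: Horner steps 3 → 3, so m(6) = 3.
  α_3 = 2: Horner steps 3 → 5, so m(2) = 5.
  α_4 = 3: Horner steps 3 → 1, so m(3) = 1.
Codeword c = [4, 3, 5, 1] ∈ F_7^4.


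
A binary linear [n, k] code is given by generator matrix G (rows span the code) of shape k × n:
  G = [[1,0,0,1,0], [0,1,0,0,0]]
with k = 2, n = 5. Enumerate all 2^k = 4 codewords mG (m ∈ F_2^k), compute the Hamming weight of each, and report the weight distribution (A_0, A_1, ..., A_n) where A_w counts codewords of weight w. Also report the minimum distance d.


Weight distribution: A_0 = 1, A_1 = 1, A_2 = 1, A_3 = 1. Minimum distance d = 1.

Enumerate all 2^2 = 4 messages m ∈ F_2^2.
For each, compute codeword c = mG in F_2^5, then tally its weight.
  m = 00 → c = 00000, weight = 0.
  m = 10 → c = 10010, weight = 2.
  m = 01 → c = 01000, weight = 1.
  m = 11 → c = 11010, weight = 3.
Tally weights:
  weight 0: 1 codewords.
  weight 1: 1 codewords.
  weight 2: 1 codewords.
  weight 3: 1 codewords.
Minimum distance d = smallest w > 0 with A_w > 0 = 1.
Sanity: Σ A_w = 4 = 2^2 = 4 ✓.


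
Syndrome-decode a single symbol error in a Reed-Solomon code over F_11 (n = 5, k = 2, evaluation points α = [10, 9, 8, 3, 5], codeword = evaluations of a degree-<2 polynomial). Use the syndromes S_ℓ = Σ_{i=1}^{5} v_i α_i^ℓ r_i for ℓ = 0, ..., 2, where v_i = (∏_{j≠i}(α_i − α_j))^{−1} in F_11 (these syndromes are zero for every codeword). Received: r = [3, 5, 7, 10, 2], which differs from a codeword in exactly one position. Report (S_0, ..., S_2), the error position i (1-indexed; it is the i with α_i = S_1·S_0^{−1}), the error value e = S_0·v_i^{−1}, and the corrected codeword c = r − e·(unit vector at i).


S = (2, 6, 7), error at position 4, error magnitude e = 4, c = [3, 5, 7, 6, 2].

Step 1: column multipliers v_i = (∏_{j≠i}(α_i − α_j))^{−1} mod 11.
  i = 1 (α = 10): (10−9)(10−8)(10−3)(10−5) = 1·2·7·5 = 70 ≡ 4, so v_1 = 4^{−1} = 3 (mod 11).
  i = 2 (α = 9): (9−10)(9−8)(9−3)(9−5) = (−1)·1·6·4 = −24 ≡ 9, so v_2 = 9^{−1} = 5 (mod 11).
  i = 3 (α = 8): (8−10)(8−9)(8−3)(8−5) = (−2)·(−1)·5·3 = 30 ≡ 8, so v_3 = 8^{−1} = 7 (mod 11).
  i = 4 (α = 3): (3−10)(3−9)(3−8)(3−5) = (−7)·(−6)·(−5)·(−2) = 420 ≡ 2, so v_4 = 2^{−1} = 6 (mod 11).
  i = 5 (α = 5): (5−10)(5−9)(5−8)(5−3) = (−5)·(−4)·(−3)·2 = −120 ≡ 1, so v_5 = 1^{−1} = 1 (mod 11).
  v = [3, 5, 7, 6, 1].
Step 2: syndromes of r = [3, 5, 7, 10, 2] (all sums mod 11).
  S_0 = Σ v_i r_i = 3·3 + 5·5 + 7·7 + 6·10 + 1·2 = 145 ≡ 2.
  S_1 = Σ v_i α_i r_i = 3·10·3 + 5·9·5 + 7·8·7 + 6·3·10 + 1·5·2 = 897 ≡ 6.
  α_i^2 mod 11 = [1, 4, 9, 9, 3].
  S_2 = Σ v_i α_i^2 r_i = 3·1·3 + 5·4·5 + 7·9·7 + 6·9·10 + 1·3·2 = 1096 ≡ 7.
  S = (2, 6, 7) ≠ 0, so r is not a codeword (an error is present).
Step 3: locate the error. For a single error e at position i, S_ℓ = v_i·e·α_i^ℓ, so α_err = S_1/S_0.
  S_0^{−1} = 2^{−1} = 6 (mod 11), so α_err = 6·6 = 36 ≡ 3 = α_4. Error position i = 4.
  Consistency check: S_2/S_1 = 7·2 = 14 ≡ 3 = α_err ✓ (single-error assumption holds).
Step 4: error magnitude e = S_0/v_4 = S_0·∏_{j≠4}(α_4 − α_j) = 2·2 = 4 ≡ 4 (mod 11).
Step 5: correct position 4: c_4 = r_4 − e = 10 − 4 ≡ 6 (mod 11). Hence c = [3, 5, 7, 6, 2].
  Check: interpolating c through the α_i gives m(x) = 1 + 9·x (degree < 2) with m(α_i) = c_i for every i, so c is indeed a codeword.


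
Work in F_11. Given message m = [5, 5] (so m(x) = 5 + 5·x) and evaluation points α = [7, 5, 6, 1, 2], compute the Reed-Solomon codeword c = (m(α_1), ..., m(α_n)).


c = [7, 8, 2, 10, 4]

Message polynomial: m(x) = 5 + 5·x (mod 11).
For each evaluation point α_i, compute m(α_i) mod 11:
  α_1 = 7: Horner steps 5 → 7, so m(7) = 7.
  α_2 = 5: Horner steps 5 → 8, so m(5) = 8.
  α_3 = 6: Horner steps 5 → 2, so m(6) = 2.
  α_4 = 1: Horner steps 5 → 10, so m(1) = 10.
  α_5 = 2: Horner steps 5 → 4, so m(2) = 4.
Codeword c = [7, 8, 2, 10, 4] ∈ F_11^5.


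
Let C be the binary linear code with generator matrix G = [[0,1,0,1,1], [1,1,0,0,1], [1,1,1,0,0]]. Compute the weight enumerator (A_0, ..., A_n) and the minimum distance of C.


Weight distribution: A_0 = 1, A_2 = 2, A_3 = 4, A_4 = 1. Minimum distance d = 2.

Enumerate all 2^3 = 8 messages m ∈ F_2^3.
For each, compute codeword c = mG in F_2^5, then tally its weight.
  m = 000 → c = 00000, weight = 0.
  m = 100 → c = 01011, weight = 3.
  m = 010 → c = 11001, weight = 3.
  m = 110 → c = 10010, weight = 2.
  m = 001 → c = 11100, weight = 3.
  m = 101 → c = 10111, weight = 4.
  m = 011 → c = 00101, weight = 2.
  m = 111 → c = 01110, weight = 3.
Tally weights:
  weight 0: 1 codewords.
  weight 2: 2 codewords.
  weight 3: 4 codewords.
  weight 4: 1 codewords.
Minimum distance d = smallest w > 0 with A_w > 0 = 2.
Sanity: Σ A_w = 8 = 2^3 = 8 ✓.


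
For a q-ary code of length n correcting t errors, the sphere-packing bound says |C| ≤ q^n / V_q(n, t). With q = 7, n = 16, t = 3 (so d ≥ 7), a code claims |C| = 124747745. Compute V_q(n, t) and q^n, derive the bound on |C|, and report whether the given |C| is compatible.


V_q(n, t) = 125377, q^n = 33232930569601, Hamming bound = 265064011, |C| = 124747745 ≤ bound (satisfied).

Step 1: Compute V_q(n, t) = Σ_{j=0}^3 C(n, j) (q−1)^j.
  j = 0: C(16,0)·(6)^0 = 1·1 = 1.
  j = 1: C(16,1)·(6)^1 = 16·6 = 96.
  j = 2: C(16,2)·(6)^2 = 120·36 = 4320.
  j = 3: C(16,3)·(6)^3 = 560·216 = 120960.
  V_q(n, t) = 1 + 96 + 4320 + 120960 = 125377.
Step 2: q^n = 7^16 = 33232930569601.
Step 3: Hamming bound ⌊q^n / V_q(n,t)⌋ = ⌊33232930569601/125377⌋ = 265064011.
Step 4: Compare |C| = 124747745 to 265064011: satisfied.
The claimed |C| lies below the Hamming bound.


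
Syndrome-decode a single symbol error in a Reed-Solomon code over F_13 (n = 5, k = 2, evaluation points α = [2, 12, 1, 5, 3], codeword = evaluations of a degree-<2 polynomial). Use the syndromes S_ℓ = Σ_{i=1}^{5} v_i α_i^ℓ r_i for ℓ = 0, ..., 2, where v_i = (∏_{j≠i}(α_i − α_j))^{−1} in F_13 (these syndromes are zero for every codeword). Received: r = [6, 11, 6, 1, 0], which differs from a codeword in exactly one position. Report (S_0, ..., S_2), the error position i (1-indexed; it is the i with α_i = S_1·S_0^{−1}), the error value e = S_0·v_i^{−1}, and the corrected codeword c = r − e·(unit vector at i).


S = (2, 2, 2), error at position 3, error magnitude e = 7, c = [6, 11, 12, 1, 0].

Step 1: column multipliers v_i = (∏_{j≠i}(α_i − α_j))^{−1} mod 13.
  i = 1 (α = 2): (2−12)(2−1)(2−5)(2−3) = (−10)·1·(−3)·(−1) = −30 ≡ 9, so v_1 = 9^{−1} = 3 (mod 13).
  i = 2 (α = 12): (12−2)(12−1)(12−5)(12−3) = 10·11·7·9 = 6930 ≡ 1, so v_2 = 1^{−1} = 1 (mod 13).
  i = 3 (α = 1): (1−2)(1−12)(1−5)(1−3) = (−1)·(−11)·(−4)·(−2) = 88 ≡ 10, so v_3 = 10^{−1} = 4 (mod 13).
  i = 4 (α = 5): (5−2)(5−12)(5−1)(5−3) = 3·(−7)·4·2 = −168 ≡ 1, so v_4 = 1^{−1} = 1 (mod 13).
  i = 5 (α = 3): (3−2)(3−12)(3−1)(3−5) = 1·(−9)·2·(−2) = 36 ≡ 10, so v_5 = 10^{−1} = 4 (mod 13).
  v = [3, 1, 4, 1, 4].
Step 2: syndromes of r = [6, 11, 6, 1, 0] (all sums mod 13).
  S_0 = Σ v_i r_i = 3·6 + 1·11 + 4·6 + 1·1 + 4·0 = 54 ≡ 2.
  S_1 = Σ v_i α_i r_i = 3·2·6 + 1·12·11 + 4·1·6 + 1·5·1 + 4·3·0 = 197 ≡ 2.
  α_i^2 mod 13 = [4, 1, 1, 12, 9].
  S_2 = Σ v_i α_i^2 r_i = 3·4·6 + 1·1·11 + 4·1·6 + 1·12·1 + 4·9·0 = 119 ≡ 2.
  S = (2, 2, 2) ≠ 0, so r is not a codeword (an error is present).
Step 3: locate the error. For a single error e at position i, S_ℓ = v_i·e·α_i^ℓ, so α_err = S_1/S_0.
  S_0^{−1} = 2^{−1} = 7 (mod 13), so α_err = 2·7 = 14 ≡ 1 = α_3. Error position i = 3.
  Consistency check: S_2/S_1 = 2·7 = 14 ≡ 1 = α_err ✓ (single-error assumption holds).
Step 4: error magnitude e = S_0/v_3 = S_0·∏_{j≠3}(α_3 − α_j) = 2·10 = 20 ≡ 7 (mod 13).
Step 5: correct position 3: c_3 = r_3 − e = 6 − 7 ≡ 12 (mod 13). Hence c = [6, 11, 12, 1, 0].
  Check: interpolating c through the α_i gives m(x) = 5 + 7·x (degree < 2) with m(α_i) = c_i for every i, so c is indeed a codeword.


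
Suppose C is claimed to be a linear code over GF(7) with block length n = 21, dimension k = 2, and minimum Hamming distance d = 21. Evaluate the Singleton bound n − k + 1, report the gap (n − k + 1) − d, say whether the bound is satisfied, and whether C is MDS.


Singleton RHS = n − k + 1 = 20, slack = -1, bound violated (no such code; not MDS).

Singleton bound: d ≤ n − k + 1.
Here n = 21, k = 2, so n − k + 1 = 20.
Given d = 21, check d ≤ 20: NO.
Slack = (n − k + 1) − d = -1.
The slack is negative: d = 21 exceeds n − k + 1 = 20 by 1, so the Singleton bound is violated and no linear [21, 2, 21]_7 code can exist. In particular it is not MDS (MDS requires d = n − k + 1 exactly).
Description: the claimed parameters are [21, 2, 21]_7; such a code would be impossible (violates the Singleton bound).


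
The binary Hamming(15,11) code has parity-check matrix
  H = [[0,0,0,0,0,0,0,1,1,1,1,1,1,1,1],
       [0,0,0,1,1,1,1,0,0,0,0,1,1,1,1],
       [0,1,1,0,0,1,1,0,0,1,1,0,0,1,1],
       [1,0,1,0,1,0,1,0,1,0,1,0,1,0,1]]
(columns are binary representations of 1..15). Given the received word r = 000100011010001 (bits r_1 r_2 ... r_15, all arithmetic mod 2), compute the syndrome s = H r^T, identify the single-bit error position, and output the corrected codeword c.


s = (0, 0, 0, 1)^T, error position = 1, corrected codeword c = 100100011010001

Compute s = H r^T mod 2 one row at a time:
  s_1 = 1 + 1 + 0 + 1 + 0 + 0 + 0 + 1 = 4 ≡ 0 (mod 2).
  s_2 = 1 + 0 + 0 + 0 + 0 + 0 + 0 + 1 = 2 ≡ 0 (mod 2).
  s_3 = 0 + 0 + 0 + 0 + 0 + 1 + 0 + 1 = 2 ≡ 0 (mod 2).
  s_4 = 0 + 0 + 0 + 0 + 1 + 1 + 0 + 1 = 3 ≡ 1 (mod 2).
s = (0, 0, 0, 1)^T — this equals column 1 of H (binary 0001), so error is at position 1.
Correct: flip bit 1 of r = 000100011010001 to get c = 100100011010001.


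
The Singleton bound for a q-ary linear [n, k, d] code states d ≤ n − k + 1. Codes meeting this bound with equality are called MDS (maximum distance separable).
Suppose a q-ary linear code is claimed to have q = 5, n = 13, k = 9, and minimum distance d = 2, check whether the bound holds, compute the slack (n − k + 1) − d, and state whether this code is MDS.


Singleton RHS = n − k + 1 = 5, slack = 3, bound satisfied, not MDS.

Singleton bound: d ≤ n − k + 1.
Here n = 13, k = 9, so n − k + 1 = 5.
Given d = 2, check d ≤ 5: YES.
Slack = (n − k + 1) − d = 3.
The code is NOT MDS (slack = 3 > 0).
Description: the claimed parameters are [13, 9, 2]_5; such a code would be non-MDS.


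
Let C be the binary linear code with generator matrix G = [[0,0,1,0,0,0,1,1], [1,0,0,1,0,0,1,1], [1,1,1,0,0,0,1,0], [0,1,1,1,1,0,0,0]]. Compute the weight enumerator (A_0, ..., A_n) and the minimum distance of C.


Weight distribution: A_0 = 1, A_2 = 1, A_3 = 6, A_4 = 5, A_5 = 2, A_6 = 1. Minimum distance d = 2.

Enumerate all 2^4 = 16 messages m ∈ F_2^4.
For each, compute codeword c = mG in F_2^8, then tally its weight.
  m = 0000 → c = 00000000, weight = 0.
  m = 1000 → c = 00100011, weight = 3.
  m = 0100 → c = 10010011, weight = 4.
  m = 1100 → c = 10110000, weight = 3.
  m = 0010 → c = 11100010, weight = 4.
  m = 1010 → c = 11000001, weight = 3.
  m = 0110 → c = 01110001, weight = 4.
  m = 1110 → c = 01010010, weight = 3.
  m = 0001 → c = 01111000, weight = 4.
  m = 1001 → c = 01011011, weight = 5.
  m = 0101 → c = 11101011, weight = 6.
  m = 1101 → c = 11001000, weight = 3.
  m = 0011 → c = 10011010, weight = 4.
  m = 1011 → c = 10111001, weight = 5.
  m = 0111 → c = 00001001, weight = 2.
  m = 1111 → c = 00101010, weight = 3.
Tally weights:
  weight 0: 1 codewords.
  weight 2: 1 codewords.
  weight 3: 6 codewords.
  weight 4: 5 codewords.
  weight 5: 2 codewords.
  weight 6: 1 codewords.
Minimum distance d = smallest w > 0 with A_w > 0 = 2.
Sanity: Σ A_w = 16 = 2^4 = 16 ✓.


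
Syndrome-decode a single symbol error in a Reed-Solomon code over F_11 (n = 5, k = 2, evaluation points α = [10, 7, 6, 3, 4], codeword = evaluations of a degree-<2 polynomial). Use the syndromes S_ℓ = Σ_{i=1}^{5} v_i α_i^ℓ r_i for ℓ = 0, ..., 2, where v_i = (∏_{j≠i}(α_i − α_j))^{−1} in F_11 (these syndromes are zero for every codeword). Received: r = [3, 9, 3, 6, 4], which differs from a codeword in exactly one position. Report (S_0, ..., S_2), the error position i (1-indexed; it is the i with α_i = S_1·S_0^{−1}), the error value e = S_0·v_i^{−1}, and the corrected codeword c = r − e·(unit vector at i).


S = (7, 9, 10), error at position 3, error magnitude e = 3, c = [3, 9, 0, 6, 4].

Step 1: column multipliers v_i = (∏_{j≠i}(α_i − α_j))^{−1} mod 11.
  i = 1 (α = 10): (10−7)(10−6)(10−3)(10−4) = 3·4·7·6 = 504 ≡ 9, so v_1 = 9^{−1} = 5 (mod 11).
  i = 2 (α = 7): (7−10)(7−6)(7−3)(7−4) = (−3)·1·4·3 = −36 ≡ 8, so v_2 = 8^{−1} = 7 (mod 11).
  i = 3 (α = 6): (6−10)(6−7)(6−3)(6−4) = (−4)·(−1)·3·2 = 24 ≡ 2, so v_3 = 2^{−1} = 6 (mod 11).
  i = 4 (α = 3): (3−10)(3−7)(3−6)(3−4) = (−7)·(−4)·(−3)·(−1) = 84 ≡ 7, so v_4 = 7^{−1} = 8 (mod 11).
  i = 5 (α = 4): (4−10)(4−7)(4−6)(4−3) = (−6)·(−3)·(−2)·1 = −36 ≡ 8, so v_5 = 8^{−1} = 7 (mod 11).
  v = [5, 7, 6, 8, 7].
Step 2: syndromes of r = [3, 9, 3, 6, 4] (all sums mod 11).
  S_0 = Σ v_i r_i = 5·3 + 7·9 + 6·3 + 8·6 + 7·4 = 172 ≡ 7.
  S_1 = Σ v_i α_i r_i = 5·10·3 + 7·7·9 + 6·6·3 + 8·3·6 + 7·4·4 = 955 ≡ 9.
  α_i^2 mod 11 = [1, 5, 3, 9, 5].
  S_2 = Σ v_i α_i^2 r_i = 5·1·3 + 7·5·9 + 6·3·3 + 8·9·6 + 7·5·4 = 956 ≡ 10.
  S = (7, 9, 10) ≠ 0, so r is not a codeword (an error is present).
Step 3: locate the error. For a single error e at position i, S_ℓ = v_i·e·α_i^ℓ, so α_err = S_1/S_0.
  S_0^{−1} = 7^{−1} = 8 (mod 11), so α_err = 9·8 = 72 ≡ 6 = α_3. Error position i = 3.
  Consistency check: S_2/S_1 = 10·5 = 50 ≡ 6 = α_err ✓ (single-error assumption holds).
Step 4: error magnitude e = S_0/v_3 = S_0·∏_{j≠3}(α_3 − α_j) = 7·2 = 14 ≡ 3 (mod 11).
Step 5: correct position 3: c_3 = r_3 − e = 3 − 3 ≡ 0 (mod 11). Hence c = [3, 9, 0, 6, 4].
  Check: interpolating c through the α_i gives m(x) = 1 + 9·x (degree < 2) with m(α_i) = c_i for every i, so c is indeed a codeword.


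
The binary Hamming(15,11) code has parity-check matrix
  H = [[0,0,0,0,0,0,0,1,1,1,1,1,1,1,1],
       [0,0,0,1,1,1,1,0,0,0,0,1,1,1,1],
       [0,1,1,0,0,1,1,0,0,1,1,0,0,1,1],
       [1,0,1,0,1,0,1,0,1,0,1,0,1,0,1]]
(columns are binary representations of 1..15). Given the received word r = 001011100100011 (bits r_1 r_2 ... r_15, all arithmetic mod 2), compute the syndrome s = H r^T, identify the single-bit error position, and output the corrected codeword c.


s = (1, 1, 0, 0)^T, error position = 12, corrected codeword c = 001011100101011

Compute s = H r^T mod 2 one row at a time:
  s_1 = 0 + 0 + 1 + 0 + 0 + 0 + 1 + 1 = 3 ≡ 1 (mod 2).
  s_2 = 0 + 1 + 1 + 1 + 0 + 0 + 1 + 1 = 5 ≡ 1 (mod 2).
  s_3 = 0 + 1 + 1 + 1 + 1 + 0 + 1 + 1 = 6 ≡ 0 (mod 2).
  s_4 = 0 + 1 + 1 + 1 + 0 + 0 + 0 + 1 = 4 ≡ 0 (mod 2).
s = (1, 1, 0, 0)^T — this equals column 12 of H (binary 1100), so error is at position 12.
Correct: flip bit 12 of r = 001011100100011 to get c = 001011100101011.


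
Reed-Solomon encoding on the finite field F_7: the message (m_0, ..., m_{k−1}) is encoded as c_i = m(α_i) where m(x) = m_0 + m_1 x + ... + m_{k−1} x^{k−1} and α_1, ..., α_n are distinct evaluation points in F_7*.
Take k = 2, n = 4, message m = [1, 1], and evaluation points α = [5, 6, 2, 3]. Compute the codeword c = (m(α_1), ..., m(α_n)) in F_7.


c = [6, 0, 3, 4]

Message polynomial: m(x) = 1 + 1·x (mod 7).
For each evaluation point α_i, compute m(α_i) mod 7:
  α_1 = 5: Horner steps 1 → 6, so m(5) = 6.
  α_2 = 6: Horner steps 1 → 0, so m(6) = 0.
  α_3 = 2: Horner steps 1 → 3, so m(2) = 3.
  α_4 = 3: Horner steps 1 → 4, so m(3) = 4.
Codeword c = [6, 0, 3, 4] ∈ F_7^4.


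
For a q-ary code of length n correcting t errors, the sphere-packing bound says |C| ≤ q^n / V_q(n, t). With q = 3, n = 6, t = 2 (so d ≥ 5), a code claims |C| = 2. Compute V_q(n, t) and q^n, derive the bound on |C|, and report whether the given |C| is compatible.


V_q(n, t) = 73, q^n = 729, Hamming bound = 9, |C| = 2 ≤ bound (satisfied).

Step 1: Compute V_q(n, t) = Σ_{j=0}^2 C(n, j) (q−1)^j.
  j = 0: C(6,0)·(2)^0 = 1·1 = 1.
  j = 1: C(6,1)·(2)^1 = 6·2 = 12.
  j = 2: C(6,2)·(2)^2 = 15·4 = 60.
  V_q(n, t) = 1 + 12 + 60 = 73.
Step 2: q^n = 3^6 = 729.
Step 3: Hamming bound ⌊q^n / V_q(n,t)⌋ = ⌊729/73⌋ = 9.
Step 4: Compare |C| = 2 to 9: satisfied.
The claimed |C| lies below the Hamming bound.


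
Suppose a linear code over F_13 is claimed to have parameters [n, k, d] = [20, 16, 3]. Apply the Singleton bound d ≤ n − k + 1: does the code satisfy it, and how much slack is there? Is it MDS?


Singleton RHS = n − k + 1 = 5, slack = 2, bound satisfied, not MDS.

Singleton bound: d ≤ n − k + 1.
Here n = 20, k = 16, so n − k + 1 = 5.
Given d = 3, check d ≤ 5: YES.
Slack = (n − k + 1) − d = 2.
The code is NOT MDS (slack = 2 > 0).
Description: the claimed parameters are [20, 16, 3]_13; such a code would be non-MDS.


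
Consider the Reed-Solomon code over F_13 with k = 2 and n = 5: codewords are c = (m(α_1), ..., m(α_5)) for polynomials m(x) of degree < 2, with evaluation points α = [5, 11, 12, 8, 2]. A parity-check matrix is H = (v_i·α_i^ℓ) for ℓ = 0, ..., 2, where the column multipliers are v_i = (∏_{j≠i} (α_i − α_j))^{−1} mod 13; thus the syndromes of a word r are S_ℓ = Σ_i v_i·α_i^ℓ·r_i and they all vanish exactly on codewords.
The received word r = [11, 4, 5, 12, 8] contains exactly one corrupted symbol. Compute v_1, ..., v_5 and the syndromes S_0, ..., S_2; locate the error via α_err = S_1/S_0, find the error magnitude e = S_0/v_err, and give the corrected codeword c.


S = (3, 11, 10), error at position 4, error magnitude e = 11, c = [11, 4, 5, 1, 8].

Step 1: column multipliers v_i = (∏_{j≠i}(α_i − α_j))^{−1} mod 13.
  i = 1 (α = 5): (5−11)(5−12)(5−8)(5−2) = (−6)·(−7)·(−3)·3 = −378 ≡ 12, so v_1 = 12^{−1} = 12 (mod 13).
  i = 2 (α = 11): (11−5)(11−12)(11−8)(11−2) = 6·(−1)·3·9 = −162 ≡ 7, so v_2 = 7^{−1} = 2 (mod 13).
  i = 3 (α = 12): (12−5)(12−11)(12−8)(12−2) = 7·1·4·10 = 280 ≡ 7, so v_3 = 7^{−1} = 2 (mod 13).
  i = 4 (α = 8): (8−5)(8−11)(8−12)(8−2) = 3·(−3)·(−4)·6 = 216 ≡ 8, so v_4 = 8^{−1} = 5 (mod 13).
  i = 5 (α = 2): (2−5)(2−11)(2−12)(2−8) = (−3)·(−9)·(−10)·(−6) = 1620 ≡ 8, so v_5 = 8^{−1} = 5 (mod 13).
  v = [12, 2, 2, 5, 5].
Step 2: syndromes of r = [11, 4, 5, 12, 8] (all sums mod 13).
  S_0 = Σ v_i r_i = 12·11 + 2·4 + 2·5 + 5·12 + 5·8 = 250 ≡ 3.
  S_1 = Σ v_i α_i r_i = 12·5·11 + 2·11·4 + 2·12·5 + 5·8·12 + 5·2·8 = 1428 ≡ 11.
  α_i^2 mod 13 = [12, 4, 1, 12, 4].
  S_2 = Σ v_i α_i^2 r_i = 12·12·11 + 2·4·4 + 2·1·5 + 5·12·12 + 5·4·8 = 2506 ≡ 10.
  S = (3, 11, 10) ≠ 0, so r is not a codeword (an error is present).
Step 3: locate the error. For a single error e at position i, S_ℓ = v_i·e·α_i^ℓ, so α_err = S_1/S_0.
  S_0^{−1} = 3^{−1} = 9 (mod 13), so α_err = 11·9 = 99 ≡ 8 = α_4. Error position i = 4.
  Consistency check: S_2/S_1 = 10·6 = 60 ≡ 8 = α_err ✓ (single-error assumption holds).
Step 4: error magnitude e = S_0/v_4 = S_0·∏_{j≠4}(α_4 − α_j) = 3·8 = 24 ≡ 11 (mod 13).
Step 5: correct position 4: c_4 = r_4 − e = 12 − 11 ≡ 1 (mod 13). Hence c = [11, 4, 5, 1, 8].
  Check: interpolating c through the α_i gives m(x) = 6 + 1·x (degree < 2) with m(α_i) = c_i for every i, so c is indeed a codeword.


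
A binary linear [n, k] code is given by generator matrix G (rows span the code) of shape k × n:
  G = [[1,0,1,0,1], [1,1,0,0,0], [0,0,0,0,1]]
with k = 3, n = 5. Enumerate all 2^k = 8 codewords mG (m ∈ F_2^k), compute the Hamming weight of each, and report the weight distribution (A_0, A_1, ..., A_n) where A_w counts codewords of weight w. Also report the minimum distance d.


Weight distribution: A_0 = 1, A_1 = 1, A_2 = 3, A_3 = 3. Minimum distance d = 1.

Enumerate all 2^3 = 8 messages m ∈ F_2^3.
For each, compute codeword c = mG in F_2^5, then tally its weight.
  m = 000 → c = 00000, weight = 0.
  m = 100 → c = 10101, weight = 3.
  m = 010 → c = 11000, weight = 2.
  m = 110 → c = 01101, weight = 3.
  m = 001 → c = 00001, weight = 1.
  m = 101 → c = 10100, weight = 2.
  m = 011 → c = 11001, weight = 3.
  m = 111 → c = 01100, weight = 2.
Tally weights:
  weight 0: 1 codewords.
  weight 1: 1 codewords.
  weight 2: 3 codewords.
  weight 3: 3 codewords.
Minimum distance d = smallest w > 0 with A_w > 0 = 1.
Sanity: Σ A_w = 8 = 2^3 = 8 ✓.


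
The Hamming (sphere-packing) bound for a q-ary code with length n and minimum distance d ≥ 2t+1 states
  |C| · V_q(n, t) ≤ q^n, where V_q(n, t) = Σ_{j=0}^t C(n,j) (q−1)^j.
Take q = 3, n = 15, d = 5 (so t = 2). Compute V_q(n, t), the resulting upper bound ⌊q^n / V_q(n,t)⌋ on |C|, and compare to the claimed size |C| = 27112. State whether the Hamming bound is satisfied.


V_q(n, t) = 451, q^n = 14348907, Hamming bound = 31815, |C| = 27112 ≤ bound (satisfied).

Step 1: Compute V_q(n, t) = Σ_{j=0}^2 C(n, j) (q−1)^j.
  j = 0: C(15,0)·(2)^0 = 1·1 = 1.
  j = 1: C(15,1)·(2)^1 = 15·2 = 30.
  j = 2: C(15,2)·(2)^2 = 105·4 = 420.
  V_q(n, t) = 1 + 30 + 420 = 451.
Step 2: q^n = 3^15 = 14348907.
Step 3: Hamming bound ⌊q^n / V_q(n,t)⌋ = ⌊14348907/451⌋ = 31815.
Step 4: Compare |C| = 27112 to 31815: satisfied.
The claimed |C| lies below the Hamming bound.


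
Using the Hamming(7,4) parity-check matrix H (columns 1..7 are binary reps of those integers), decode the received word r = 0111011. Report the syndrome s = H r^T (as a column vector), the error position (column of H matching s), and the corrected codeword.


s = (1, 0, 0)^T, error position = 4, corrected codeword c = 0110011

Compute s = H r^T mod 2 one row at a time:
  s_1 = 1 + 0 + 1 + 1 = 3 ≡ 1 (mod 2).
  s_2 = 1 + 1 + 1 + 1 = 4 ≡ 0 (mod 2).
  s_3 = 0 + 1 + 0 + 1 = 2 ≡ 0 (mod 2).
s = (1, 0, 0)^T — this equals column 4 of H (binary 100), so error is at position 4.
Correct: flip bit 4 of r = 0111011 to get c = 0110011.


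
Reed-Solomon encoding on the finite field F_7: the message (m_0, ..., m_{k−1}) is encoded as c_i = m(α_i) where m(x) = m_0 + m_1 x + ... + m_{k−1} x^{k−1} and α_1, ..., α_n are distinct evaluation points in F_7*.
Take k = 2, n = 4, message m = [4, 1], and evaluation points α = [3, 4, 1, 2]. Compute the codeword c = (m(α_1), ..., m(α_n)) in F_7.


c = [0, 1, 5, 6]

Message polynomial: m(x) = 4 + 1·x (mod 7).
For each evaluation point α_i, compute m(α_i) mod 7:
  α_1 = 3: Horner steps 1 → 0, so m(3) = 0.
  α_2 = 4: Horner steps 1 → 1, so m(4) = 1.
  α_3 = 1: Horner steps 1 → 5, so m(1) = 5.
  α_4 = 2: Horner steps 1 → 6, so m(2) = 6.
Codeword c = [0, 1, 5, 6] ∈ F_7^4.


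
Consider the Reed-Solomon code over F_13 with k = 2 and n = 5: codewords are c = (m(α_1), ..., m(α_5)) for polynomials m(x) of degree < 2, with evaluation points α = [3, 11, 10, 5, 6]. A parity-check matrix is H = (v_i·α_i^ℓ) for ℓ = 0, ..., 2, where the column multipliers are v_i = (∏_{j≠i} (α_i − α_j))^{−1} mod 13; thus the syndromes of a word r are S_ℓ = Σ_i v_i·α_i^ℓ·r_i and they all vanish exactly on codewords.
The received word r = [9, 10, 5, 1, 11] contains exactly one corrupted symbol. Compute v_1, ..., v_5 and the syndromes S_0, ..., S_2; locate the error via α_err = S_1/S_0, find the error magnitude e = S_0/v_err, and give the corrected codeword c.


S = (12, 8, 1), error at position 4, error magnitude e = 8, c = [9, 10, 5, 6, 11].

Step 1: column multipliers v_i = (∏_{j≠i}(α_i − α_j))^{−1} mod 13.
  i = 1 (α = 3): (3−11)(3−10)(3−5)(3−6) = (−8)·(−7)·(−2)·(−3) = 336 ≡ 11, so v_1 = 11^{−1} = 6 (mod 13).
  i = 2 (α = 11): (11−3)(11−10)(11−5)(11−6) = 8·1·6·5 = 240 ≡ 6, so v_2 = 6^{−1} = 11 (mod 13).
  i = 3 (α = 10): (10−3)(10−11)(10−5)(10−6) = 7·(−1)·5·4 = −140 ≡ 3, so v_3 = 3^{−1} = 9 (mod 13).
  i = 4 (α = 5): (5−3)(5−11)(5−10)(5−6) = 2·(−6)·(−5)·(−1) = −60 ≡ 5, so v_4 = 5^{−1} = 8 (mod 13).
  i = 5 (α = 6): (6−3)(6−11)(6−10)(6−5) = 3·(−5)·(−4)·1 = 60 ≡ 8, so v_5 = 8^{−1} = 5 (mod 13).
  v = [6, 11, 9, 8, 5].
Step 2: syndromes of r = [9, 10, 5, 1, 11] (all sums mod 13).
  S_0 = Σ v_i r_i = 6·9 + 11·10 + 9·5 + 8·1 + 5·11 = 272 ≡ 12.
  S_1 = Σ v_i α_i r_i = 6·3·9 + 11·11·10 + 9·10·5 + 8·5·1 + 5·6·11 = 2192 ≡ 8.
  α_i^2 mod 13 = [9, 4, 9, 12, 10].
  S_2 = Σ v_i α_i^2 r_i = 6·9·9 + 11·4·10 + 9·9·5 + 8·12·1 + 5·10·11 = 1977 ≡ 1.
  S = (12, 8, 1) ≠ 0, so r is not a codeword (an error is present).
Step 3: locate the error. For a single error e at position i, S_ℓ = v_i·e·α_i^ℓ, so α_err = S_1/S_0.
  S_0^{−1} = 12^{−1} = 12 (mod 13), so α_err = 8·12 = 96 ≡ 5 = α_4. Error position i = 4.
  Consistency check: S_2/S_1 = 1·5 = 5 ≡ 5 = α_err ✓ (single-error assumption holds).
Step 4: error magnitude e = S_0/v_4 = S_0·∏_{j≠4}(α_4 − α_j) = 12·5 = 60 ≡ 8 (mod 13).
Step 5: correct position 4: c_4 = r_4 − e = 1 − 8 ≡ 6 (mod 13). Hence c = [9, 10, 5, 6, 11].
  Check: interpolating c through the α_i gives m(x) = 7 + 5·x (degree < 2) with m(α_i) = c_i for every i, so c is indeed a codeword.


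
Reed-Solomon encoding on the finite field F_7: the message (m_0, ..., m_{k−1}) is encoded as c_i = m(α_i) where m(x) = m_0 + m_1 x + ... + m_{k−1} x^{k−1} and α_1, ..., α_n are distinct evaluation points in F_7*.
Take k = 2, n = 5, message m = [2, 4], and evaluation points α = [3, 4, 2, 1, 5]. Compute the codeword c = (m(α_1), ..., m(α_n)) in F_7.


c = [0, 4, 3, 6, 1]

Message polynomial: m(x) = 2 + 4·x (mod 7).
For each evaluation point α_i, compute m(α_i) mod 7:
  α_1 = 3: Horner steps 4 → 0, so m(3) = 0.
  α_2 = 4: Horner steps 4 → 4, so m(4) = 4.
  α_3 = 2: Horner steps 4 → 3, so m(2) = 3.
  α_4 = 1: Horner steps 4 → 6, so m(1) = 6.
  α_5 = 5: Horner steps 4 → 1, so m(5) = 1.
Codeword c = [0, 4, 3, 6, 1] ∈ F_7^5.


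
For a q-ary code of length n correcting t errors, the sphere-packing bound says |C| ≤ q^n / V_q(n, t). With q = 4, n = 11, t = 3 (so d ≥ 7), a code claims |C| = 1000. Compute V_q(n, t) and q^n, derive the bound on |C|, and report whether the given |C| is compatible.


V_q(n, t) = 4984, q^n = 4194304, Hamming bound = 841, |C| = 1000 > bound (violated).

Step 1: Compute V_q(n, t) = Σ_{j=0}^3 C(n, j) (q−1)^j.
  j = 0: C(11,0)·(3)^0 = 1·1 = 1.
  j = 1: C(11,1)·(3)^1 = 11·3 = 33.
  j = 2: C(11,2)·(3)^2 = 55·9 = 495.
  j = 3: C(11,3)·(3)^3 = 165·27 = 4455.
  V_q(n, t) = 1 + 33 + 495 + 4455 = 4984.
Step 2: q^n = 4^11 = 4194304.
Step 3: Hamming bound ⌊q^n / V_q(n,t)⌋ = ⌊4194304/4984⌋ = 841.
Step 4: Compare |C| = 1000 to 841: violated.
The claimed |C| lies above the Hamming bound, so no 4-ary code of length 11 with d ≥ 7 can have 1000 codewords.


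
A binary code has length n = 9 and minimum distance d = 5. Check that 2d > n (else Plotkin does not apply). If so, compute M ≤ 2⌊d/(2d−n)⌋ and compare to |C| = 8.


Plotkin bound M ≤ 10; given |C| = 8 ≤ bound (satisfied).

Check applicability: 2d = 10, n = 9.
2d − n = 1 > 0, so Plotkin applies.
Compute d/(2d−n) = 5/1 ≈ 5.0000.
⌊d/(2d−n)⌋ = 5.
Plotkin bound: M ≤ 2·5 = 10.
Given |C| = 8, check: satisfied.
This |C| is below the Plotkin bound.


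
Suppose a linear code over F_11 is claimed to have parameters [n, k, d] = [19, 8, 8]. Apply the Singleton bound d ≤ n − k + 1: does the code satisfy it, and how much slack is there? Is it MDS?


Singleton RHS = n − k + 1 = 12, slack = 4, bound satisfied, not MDS.

Singleton bound: d ≤ n − k + 1.
Here n = 19, k = 8, so n − k + 1 = 12.
Given d = 8, check d ≤ 12: YES.
Slack = (n − k + 1) − d = 4.
The code is NOT MDS (slack = 4 > 0).
Description: the claimed parameters are [19, 8, 8]_11; such a code would be non-MDS.


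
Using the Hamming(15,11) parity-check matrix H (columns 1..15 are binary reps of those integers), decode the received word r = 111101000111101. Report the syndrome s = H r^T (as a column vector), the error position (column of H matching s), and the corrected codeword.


s = (1, 1, 0, 1)^T, error position = 13, corrected codeword c = 111101000111001

Compute s = H r^T mod 2 one row at a time:
  s_1 = 0 + 0 + 1 + 1 + 1 + 1 + 0 + 1 = 5 ≡ 1 (mod 2).
  s_2 = 1 + 0 + 1 + 0 + 1 + 1 + 0 + 1 = 5 ≡ 1 (mod 2).
  s_3 = 1 + 1 + 1 + 0 + 1 + 1 + 0 + 1 = 6 ≡ 0 (mod 2).
  s_4 = 1 + 1 + 0 + 0 + 0 + 1 + 1 + 1 = 5 ≡ 1 (mod 2).
s = (1, 1, 0, 1)^T — this equals column 13 of H (binary 1101), so error is at position 13.
Correct: flip bit 13 of r = 111101000111101 to get c = 111101000111001.


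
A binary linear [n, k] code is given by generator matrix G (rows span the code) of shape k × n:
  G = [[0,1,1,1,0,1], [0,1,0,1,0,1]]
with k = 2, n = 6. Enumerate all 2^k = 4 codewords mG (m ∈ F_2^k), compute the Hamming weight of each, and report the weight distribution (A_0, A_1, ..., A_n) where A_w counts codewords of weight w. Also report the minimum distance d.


Weight distribution: A_0 = 1, A_1 = 1, A_3 = 1, A_4 = 1. Minimum distance d = 1.

Enumerate all 2^2 = 4 messages m ∈ F_2^2.
For each, compute codeword c = mG in F_2^6, then tally its weight.
  m = 00 → c = 000000, weight = 0.
  m = 10 → c = 011101, weight = 4.
  m = 01 → c = 010101, weight = 3.
  m = 11 → c = 001000, weight = 1.
Tally weights:
  weight 0: 1 codewords.
  weight 1: 1 codewords.
  weight 3: 1 codewords.
  weight 4: 1 codewords.
Minimum distance d = smallest w > 0 with A_w > 0 = 1.
Sanity: Σ A_w = 4 = 2^2 = 4 ✓.


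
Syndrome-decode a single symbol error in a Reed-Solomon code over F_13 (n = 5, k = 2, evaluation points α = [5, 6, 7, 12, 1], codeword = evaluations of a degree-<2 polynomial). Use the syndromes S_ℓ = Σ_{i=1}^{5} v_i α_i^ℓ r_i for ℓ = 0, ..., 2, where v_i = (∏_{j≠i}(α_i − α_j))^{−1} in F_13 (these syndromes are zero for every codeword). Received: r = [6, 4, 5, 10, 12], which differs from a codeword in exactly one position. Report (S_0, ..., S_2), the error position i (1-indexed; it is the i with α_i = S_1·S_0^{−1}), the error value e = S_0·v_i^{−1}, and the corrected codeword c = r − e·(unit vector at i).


S = (9, 6, 4), error at position 1, error magnitude e = 3, c = [3, 4, 5, 10, 12].

Step 1: column multipliers v_i = (∏_{j≠i}(α_i − α_j))^{−1} mod 13.
  i = 1 (α = 5): (5−6)(5−7)(5−12)(5−1) = (−1)·(−2)·(−7)·4 = −56 ≡ 9, so v_1 = 9^{−1} = 3 (mod 13).
  i = 2 (α = 6): (6−5)(6−7)(6−12)(6−1) = 1·(−1)·(−6)·5 = 30 ≡ 4, so v_2 = 4^{−1} = 10 (mod 13).
  i = 3 (α = 7): (7−5)(7−6)(7−12)(7−1) = 2·1·(−5)·6 = −60 ≡ 5, so v_3 = 5^{−1} = 8 (mod 13).
  i = 4 (α = 12): (12−5)(12−6)(12−7)(12−1) = 7·6·5·11 = 2310 ≡ 9, so v_4 = 9^{−1} = 3 (mod 13).
  i = 5 (α = 1): (1−5)(1−6)(1−7)(1−12) = (−4)·(−5)·(−6)·(−11) = 1320 ≡ 7, so v_5 = 7^{−1} = 2 (mod 13).
  v = [3, 10, 8, 3, 2].
Step 2: syndromes of r = [6, 4, 5, 10, 12] (all sums mod 13).
  S_0 = Σ v_i r_i = 3·6 + 10·4 + 8·5 + 3·10 + 2·12 = 152 ≡ 9.
  S_1 = Σ v_i α_i r_i = 3·5·6 + 10·6·4 + 8·7·5 + 3·12·10 + 2·1·12 = 994 ≡ 6.
  α_i^2 mod 13 = [12, 10, 10, 1, 1].
  S_2 = Σ v_i α_i^2 r_i = 3·12·6 + 10·10·4 + 8·10·5 + 3·1·10 + 2·1·12 = 1070 ≡ 4.
  S = (9, 6, 4) ≠ 0, so r is not a codeword (an error is present).
Step 3: locate the error. For a single error e at position i, S_ℓ = v_i·e·α_i^ℓ, so α_err = S_1/S_0.
  S_0^{−1} = 9^{−1} = 3 (mod 13), so α_err = 6·3 = 18 ≡ 5 = α_1. Error position i = 1.
  Consistency check: S_2/S_1 = 4·11 = 44 ≡ 5 = α_err ✓ (single-error assumption holds).
Step 4: error magnitude e = S_0/v_1 = S_0·∏_{j≠1}(α_1 − α_j) = 9·9 = 81 ≡ 3 (mod 13).
Step 5: correct position 1: c_1 = r_1 − e = 6 − 3 ≡ 3 (mod 13). Hence c = [3, 4, 5, 10, 12].
  Check: interpolating c through the α_i gives m(x) = 11 + 1·x (degree < 2) with m(α_i) = c_i for every i, so c is indeed a codeword.
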